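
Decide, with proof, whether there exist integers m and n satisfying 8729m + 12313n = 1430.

No such integers exist.

Both 8729 and 12313 are divisible by gcd(8729, 12313) = 7, hence so is any combination 8729m + 12313n.
However 1430 leaves remainder 2 on division by 7.
Hence no integers m, n satisfy the equation.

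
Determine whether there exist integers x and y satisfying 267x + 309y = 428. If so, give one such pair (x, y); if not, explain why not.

No such integers exist.

Both 267 and 309 are divisible by gcd(267, 309) = 3, hence so is any combination 267x + 309y.
But 428 is not a multiple of 3 (it leaves remainder 2).
So the equation is unsolvable over ℤ.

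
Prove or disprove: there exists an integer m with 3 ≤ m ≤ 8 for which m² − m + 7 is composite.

m = 7

At m = 7: 7² − 7 + 7 = 49 = 7·7, which is composite.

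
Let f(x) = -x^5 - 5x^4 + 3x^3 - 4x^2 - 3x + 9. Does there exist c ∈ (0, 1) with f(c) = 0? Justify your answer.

Such a root exists.

f(0) = 9 and f(1) = -1, which have opposite signs.
Since f is a polynomial it is continuous on [0, 1].
By the Intermediate Value Theorem f must vanish at some point of (0, 1).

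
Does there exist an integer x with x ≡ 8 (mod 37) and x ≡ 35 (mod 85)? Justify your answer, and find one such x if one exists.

x = 970

The moduli 37 and 85 are coprime, so by the Chinese Remainder Theorem a unique solution modulo 3145 exists.
Any solution of the first congruence is x = 8 + 37t; substituting into the second, 37t ≡ 35 − 8 ≡ 27 (mod 85).
Since 37·23 = 851 = 10·85 + 1, the inverse of 37 mod 85 is 23.
Therefore t ≡ 23·27 = 621 ≡ 26 (mod 85).
With t = 26: x = 8 + 37·26 = 970.
Check: 970 mod 37 = 8, 970 mod 85 = 35. ✓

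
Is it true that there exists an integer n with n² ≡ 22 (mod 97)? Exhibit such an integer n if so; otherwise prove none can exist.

n = 33

n = 33 works: 33² = 1089, and 1089 − 22 = 1067 = 11·97.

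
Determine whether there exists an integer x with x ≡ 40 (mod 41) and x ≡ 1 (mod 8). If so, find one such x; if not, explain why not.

The moduli 41 and 8 are coprime, so by the Chinese Remainder Theorem a unique solution modulo 328 exists.
Write x = 40 + 41t and require 40 + 41t ≡ 1 (mod 8), i.e. 41t ≡ 1 (mod 8).
41 ≡ 1 (mod 8), so this reads 1t ≡ 1 (mod 8). So t ≡ 1 (mod 8).
Taking t = 1 gives x = 40 + 41·1 = 81.
Verify: 81 = 1·41 + 40 and 81 = 10·8 + 1. ✓

x = 81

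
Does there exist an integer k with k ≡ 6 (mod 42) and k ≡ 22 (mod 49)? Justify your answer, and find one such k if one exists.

No, no such integer exists.

Both moduli are multiples of 7 = gcd(42, 49), so any solution would satisfy k ≡ 6 and k ≡ 22 modulo 7 simultaneously.
But 6 mod 7 = 6 while 22 mod 7 = 1, a contradiction.
Hence the system has no solution.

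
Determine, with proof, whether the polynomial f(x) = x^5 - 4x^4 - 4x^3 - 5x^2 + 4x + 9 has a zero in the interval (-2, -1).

The endpoint values f(-2) = -83 and f(-1) = -1 are both negative. Claim: f(x) < 0 for every x in (-2, -1).
Substitute x = -1 − u, where 0 < u < 1 on the interval. Expanding, f(-1 − u) = -u^5 - 9u^4 - 22u^3 - 27u^2 - 23u - 1.
All 6 nonzero coefficients of this polynomial in u are negative; hence for u > 0 the value is a sum of negative terms (the constant -1 among them).
Therefore f(x) < 0 throughout (-2, -1), and f has no zero there.

No.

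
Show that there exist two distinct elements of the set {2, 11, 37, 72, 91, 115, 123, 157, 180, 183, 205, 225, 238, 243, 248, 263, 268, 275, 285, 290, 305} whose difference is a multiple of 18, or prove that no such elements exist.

Reduce each element mod 18: 2↦2, 11↦11, 37↦1, 72↦0, 91↦1, 115↦7, 123↦15, 157↦13, 180↦0, 183↦3, 205↦7, 225↦9, 238↦4, 243↦9, 248↦14, 263↦11, 268↦16, 275↦5, 285↦15, 290↦2, 305↦17. The residue 2 repeats (at 2 and 290), and 290 − 2 = 288 = 16·18.

Yes: 2 and 290.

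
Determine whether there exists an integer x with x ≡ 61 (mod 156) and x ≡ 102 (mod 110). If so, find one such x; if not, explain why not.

Reduce both congruences modulo 2, which divides 156 and 110: they say x ≡ 61 (mod 2) and x ≡ 102 (mod 2).
But 61 mod 2 = 1 while 102 mod 2 = 0, a contradiction.
Therefore no such x exists.

No such integer exists.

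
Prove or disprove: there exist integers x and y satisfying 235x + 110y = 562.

Both 235 and 110 are divisible by gcd(235, 110) = 5, hence so is any combination 235x + 110y.
But 562 is not a multiple of 5 (it leaves remainder 2).
So the equation is unsolvable over ℤ.

No, no such integers exist.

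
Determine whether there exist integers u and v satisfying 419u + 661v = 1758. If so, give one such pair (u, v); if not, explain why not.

u = 468, v = -294

419 and 661 are coprime, so 419u + 661v ranges over all of ℤ.
Euclidean algorithm: 661 = 1·419 + 242, 419 = 1·242 + 177, 242 = 1·177 + 65, 177 = 2·65 + 47, 65 = 1·47 + 18, 47 = 2·18 + 11, 18 = 1·11 + 7, 11 = 1·7 + 4, 7 = 1·4 + 3, 4 = 1·3 + 1, 3 = 3·1 + 0.
Working back up the chain: 1 = 4 − 1·3 = 4 − (7 − 1·4) = −7 + 2·4 = −7 + 2·(11 − 1·7) = 2·11 − 3·7 = 2·11 − 3·(18 − 1·11) = −3·18 + 5·11 = −3·18 + 5·(47 − 2·18) = 5·47 − 13·18 = 5·47 − 13·(65 − 1·47) = −13·65 + 18·47 = −13·65 + 18·(177 − 2·65) = 18·177 − 49·65 = 18·177 − 49·(242 − 1·177) = −49·242 + 67·177 = −49·242 + 67·(419 − 1·242) = 67·419 − 116·242 = 67·419 − 116·(661 − 1·419) = −116·661 + 183·419. So 419·183 + 661·(-116) = 1.
Scaling by 1758 gives the particular solution (u, v) = (321714, -203928).
Subtracting 486·661 from u and adding 486·419 to v gives the tidier solution (468, -294).
Check: 419·468 + 661·(-294) = 196092 − 194334 = 1758. ✓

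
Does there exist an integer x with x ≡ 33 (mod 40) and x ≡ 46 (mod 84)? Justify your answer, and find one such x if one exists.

No, no such integer exists.

gcd(40, 84) = 4. If x ≡ 33 (mod 40) and x ≡ 46 (mod 84), then x ≡ 33 (mod 4) and x ≡ 46 (mod 4).
These are incompatible: 33 − 46 = -13 is not divisible by 4.
Hence the system has no solution.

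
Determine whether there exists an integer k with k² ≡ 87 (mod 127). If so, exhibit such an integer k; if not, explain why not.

k = 50

Take k = 50. Then 50² = 2500 = 19·127 + 87, so 50² ≡ 87 (mod 127).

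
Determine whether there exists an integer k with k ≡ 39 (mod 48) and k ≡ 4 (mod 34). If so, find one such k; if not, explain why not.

Both moduli are multiples of 2 = gcd(48, 34), so any solution would satisfy k ≡ 39 and k ≡ 4 modulo 2 simultaneously.
But 39 mod 2 = 1 while 4 mod 2 = 0, a contradiction.
Hence the system has no solution.

No, no such integer exists.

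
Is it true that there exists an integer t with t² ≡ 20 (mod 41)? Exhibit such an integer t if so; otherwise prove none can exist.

Take t = 26. Then 26² = 676 = 16·41 + 20, so 26² ≡ 20 (mod 41).

t = 26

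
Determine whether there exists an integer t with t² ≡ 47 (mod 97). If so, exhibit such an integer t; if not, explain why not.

Take t = 85. Then 85² = 7225 = 74·97 + 47, so 85² ≡ 47 (mod 97).

t = 85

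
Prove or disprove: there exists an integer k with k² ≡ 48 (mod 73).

k = 62

k = 62 works: 62² = 3844, and 3844 − 48 = 3796 = 52·73.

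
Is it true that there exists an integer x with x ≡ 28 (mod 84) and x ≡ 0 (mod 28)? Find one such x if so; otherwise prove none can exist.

Here gcd(84, 28) = 28, and both 28 and 0 leave remainder 0 mod 28, so the system is consistent.
The smallest candidate x = 28 works directly: 28 ≡ 0 (mod 28).
Verify: 28 = 0·84 + 28 and 28 = 1·28 + 0. ✓

x = 28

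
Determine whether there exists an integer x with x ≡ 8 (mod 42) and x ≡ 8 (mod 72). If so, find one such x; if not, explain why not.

Here gcd(42, 72) = 6, and both 8 and 8 leave remainder 2 mod 6, so the system is consistent.
The smallest candidate x = 8 works directly: 8 ≡ 8 (mod 72).
Indeed 8 ≡ 8 (mod 42) and 8 ≡ 8 (mod 72).

x = 8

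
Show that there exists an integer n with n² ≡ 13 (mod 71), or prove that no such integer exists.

There is no such integer.

71 is prime, so by Euler's criterion 13 is a square mod 71 iff 13^((71−1)/2) = 13^35 ≡ 1 (mod 71).
Squaring successively (mod 71): 13^2 = 169 ≡ 27; 13^4 ≡ 27² = 729 ≡ 19; 13^8 ≡ 19² = 361 ≡ 6; 13^16 ≡ 6² = 36 ≡ 36; 13^32 ≡ 36² = 1296 ≡ 18.
Since 35 = 32 + 2 + 1, 13^35 ≡ 18 · 27 · 13; multiplying out mod 71: 18·27 = 486 ≡ 60, then 60·13 = 780 ≡ 70. Thus 13^35 ≡ 70 ≡ −1 (mod 71).
By Euler's criterion 13 is a quadratic non-residue mod 71: no n satisfies n² ≡ 13 (mod 71).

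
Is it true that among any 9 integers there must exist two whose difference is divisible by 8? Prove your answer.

Yes.

Partition the integers by their residue mod 8; there are 8 classes.
Since 9 > 8, two of the 9 integers must share a residue class by the pigeonhole principle; call them a and b.
Then a ≡ b (mod 8), i.e. 8 ∣ (a − b).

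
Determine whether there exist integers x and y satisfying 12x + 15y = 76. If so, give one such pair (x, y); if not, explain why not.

No, no such integers exist.

Any value of 12x + 15y is a multiple of gcd(12, 15) = 3.
However 76 leaves remainder 1 on division by 3.
Therefore 12x + 15y = 76 has no solution in integers.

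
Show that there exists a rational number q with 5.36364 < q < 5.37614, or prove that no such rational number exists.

q = 43/8

Multiplying by 8: 8·5.36364 = 42.90912 and 8·5.37614 = 43.00912, so the integer 43 lies strictly between them.
Dividing back, 5.36364 < 43/8 < 5.37614, and 43/8 is rational.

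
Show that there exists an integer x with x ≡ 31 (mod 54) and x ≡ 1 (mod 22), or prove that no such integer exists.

x = 463

gcd(54, 22) = 2. A simultaneous solution exists iff 31 ≡ 1 (mod 2); here 31 mod 2 = 1 = 1 mod 2, so it does.
Put x = 31 + 54t, so we need 54t ≡ 14 (mod 22), equivalently (divide by 2) 27t ≡ 7 (mod 11).
27 ≡ 5 (mod 11), so this reads 5t ≡ 7 (mod 11). To invert 5 modulo 11: 11 = 2·5 + 1, 5 = 5·1 + 0, and unwinding, 1 = 11 − 2·5. Thus 5⁻¹ ≡ -2 ≡ 9 (mod 11).
Therefore t ≡ 9·7 = 63 ≡ 8 (mod 11).
Then x = 31 + 54·8 = 463.
Indeed 463 ≡ 31 (mod 54) and 463 ≡ 1 (mod 22).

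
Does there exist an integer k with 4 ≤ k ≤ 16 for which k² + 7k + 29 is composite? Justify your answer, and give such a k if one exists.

k = 13

At k = 13: 13² + 7·13 + 29 = 289 = 17·17, which is composite.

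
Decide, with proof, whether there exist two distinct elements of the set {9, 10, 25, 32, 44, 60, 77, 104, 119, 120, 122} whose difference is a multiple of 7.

Yes: 9 and 44.

9 mod 7 = 2 and 44 mod 7 = 2, so 44 − 9 = 35 = 5·7.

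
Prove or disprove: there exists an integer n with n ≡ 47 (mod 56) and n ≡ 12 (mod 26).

Both moduli are multiples of 2 = gcd(56, 26), so any solution would satisfy n ≡ 47 and n ≡ 12 modulo 2 simultaneously.
However 47 ≡ 1 and 12 ≡ 0 (mod 2), and 1 ≠ 0.
Therefore no such n exists.

There is no such integer.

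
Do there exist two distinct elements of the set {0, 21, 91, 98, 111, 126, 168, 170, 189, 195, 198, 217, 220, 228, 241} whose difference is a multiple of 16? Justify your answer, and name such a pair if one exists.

No, no such pair exists.

Reduce each element modulo 16: 0↦0, 21↦5, 91↦11, 98↦2, 111↦15, 126↦14, 168↦8, 170↦10, 189↦13, 195↦3, 198↦6, 217↦9, 220↦12, 228↦4, 241↦1.
No residue repeats among the 15 elements, so no pair has difference ≡ 0 (mod 16).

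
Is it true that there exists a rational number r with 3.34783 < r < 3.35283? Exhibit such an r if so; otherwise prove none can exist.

Multiplying by 20: 20·3.34783 = 66.95660 and 20·3.35283 = 67.05660, so the integer 67 lies strictly between them.
Dividing back, 3.34783 < 67/20 < 3.35283, and 67/20 is rational.

r = 67/20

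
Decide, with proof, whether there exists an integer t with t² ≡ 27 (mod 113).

No such integer exists.

113 is prime, so by Euler's criterion 27 is a square mod 113 iff 27^((113−1)/2) = 27^56 ≡ 1 (mod 113).
Squaring successively (mod 113): 27^2 = 729 ≡ 51; 27^4 ≡ 51² = 2601 ≡ 2; 27^8 ≡ 2² = 4 ≡ 4; 27^16 ≡ 4² = 16 ≡ 16; 27^32 ≡ 16² = 256 ≡ 30.
Since 56 = 32 + 16 + 8, 27^56 ≡ 30 · 16 · 4; multiplying out mod 113: 30·16 = 480 ≡ 28, then 28·4 = 112 ≡ 112. Thus 27^56 ≡ 112 ≡ −1 (mod 113).
The value −1 means 27 is a non-residue modulo 113, so t² ≡ 27 (mod 113) is impossible.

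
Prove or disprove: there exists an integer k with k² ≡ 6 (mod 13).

No such integer exists.

Squares mod 13 repeat after k = 6 (as (−k)² = k²); for k = 0..6 they are 0, 1, 4, 9, 3, 12, 10.
So the quadratic residues mod 13 are {0, 1, 3, 4, 9, 10, 12}, and 6 is not among them.
Hence no integer k has k² ≡ 6 (mod 13).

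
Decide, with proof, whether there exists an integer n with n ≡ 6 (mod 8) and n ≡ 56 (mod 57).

Since 8 and 57 share no common factor, CRT says the pair of congruences has a solution (unique mod 456).
Write n = 6 + 8t and require 6 + 8t ≡ 56 (mod 57), i.e. 8t ≡ 50 (mod 57).
Invert 8 mod 57 by the Euclidean algorithm: 57 = 7·8 + 1, 8 = 8·1 + 0; back-substituting, 1 = 57 − 7·8. Hence 8·(-7) ≡ 1, so 8⁻¹ ≡ -7 ≡ 50 (mod 57).
Therefore t ≡ 50·50 = 2500 ≡ 49 (mod 57).
Taking t = 49 gives n = 6 + 8·49 = 398.
Check: 398 mod 8 = 6, 398 mod 57 = 56. ✓

n = 398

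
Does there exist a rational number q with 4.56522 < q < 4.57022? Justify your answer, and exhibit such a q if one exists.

q = 137/30

Scale by 30: the interval becomes (136.95660, 137.10660), which contains the integer 137.
Hence 137/30 is a rational number with 4.56522 < 137/30 < 4.57022.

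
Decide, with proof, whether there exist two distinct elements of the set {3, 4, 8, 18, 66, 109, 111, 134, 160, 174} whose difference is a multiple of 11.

Reduce each element modulo 11: 3↦3, 4↦4, 8↦8, 18↦7, 66↦0, 109↦10, 111↦1, 134↦2, 160↦6, 174↦9.
These 10 residues are pairwise different, hence no difference of two elements is divisible by 11.

No such pair exists.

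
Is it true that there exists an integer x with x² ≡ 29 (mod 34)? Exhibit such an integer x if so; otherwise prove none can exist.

No such integer exists.

Reduce modulo 17, which divides 34: we would need x² ≡ 12 (mod 17).
Since (17 − x)² ≡ x² (mod 17), it suffices to square x = 0, 1, …, 8: the residues are 0, 1, 4, 9, 16, 8, 2, 15, 13.
The set of squares mod 17 is therefore {0, 1, 2, 4, 8, 9, 13, 15, 16}, which does not contain 12.
Therefore x² ≡ 29 (mod 34) has no solution.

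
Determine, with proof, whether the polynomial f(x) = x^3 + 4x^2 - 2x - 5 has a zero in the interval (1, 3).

f(1) = -2 and f(3) = 52, which have opposite signs.
Since f is a polynomial it is continuous on [1, 3].
By the Intermediate Value Theorem, f takes the value 0 somewhere in the open interval.

Such a root exists.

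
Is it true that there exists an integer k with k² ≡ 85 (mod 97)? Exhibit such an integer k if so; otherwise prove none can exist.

k = 52

Take k = 52. Then 52² = 2704 = 27·97 + 85, so 52² ≡ 85 (mod 97).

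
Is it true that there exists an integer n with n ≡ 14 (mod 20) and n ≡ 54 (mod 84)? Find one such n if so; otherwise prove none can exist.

n = 54

The moduli are not coprime: gcd(20, 84) = 4. Compatibility requires 4 ∣ (54 − 14) = 40, which holds, so solutions exist.
The integers ≡ 14 (mod 20) are 14, 34, 54, …; their remainders mod 84 are 14, 34, 54, so n = 54 is the first that is ≡ 54 (mod 84).
Indeed 54 ≡ 14 (mod 20) and 54 ≡ 54 (mod 84).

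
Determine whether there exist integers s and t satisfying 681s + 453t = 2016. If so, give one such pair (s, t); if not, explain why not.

Since gcd(681, 453) = 3 and 2016 = 3·672, Bézout's identity guarantees a solution.
Dividing through by 3 reduces the equation to 227s + 151t = 672.
Run the Euclidean algorithm on 227 and 151: 227 = 1·151 + 76, 151 = 1·76 + 75, 76 = 1·75 + 1, 75 = 75·1 + 0.
Back-substituting, 1 = 76 − 1·75 = 76 − (151 − 1·76) = −151 + 2·76 = −151 + 2·(227 − 1·151) = 2·227 − 3·151; that is, 227·2 + 151·(-3) = 1.
Times 672: 227·1344 + 151·(-2016) = 672, so (1344, -2016) solves it.
Shifting by a multiple of (151, −227) keeps it a solution: s = 1344 − 8·151 = 136, t = -2016 + 8·227 = -200.
Check: 681·136 + 453·(-200) = 92616 − 90600 = 2016. ✓

s = 136, t = -200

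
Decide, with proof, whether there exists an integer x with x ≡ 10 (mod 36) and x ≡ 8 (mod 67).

x = 946

gcd(36, 67) = 1, so the Chinese Remainder Theorem guarantees exactly one residue class mod 2412 satisfying both.
Any solution of the first congruence is x = 10 + 36t; substituting into the second, 36t ≡ 8 − 10 ≡ 65 (mod 67).
To invert 36 modulo 67: 67 = 1·36 + 31, 36 = 1·31 + 5, 31 = 6·5 + 1, 5 = 5·1 + 0, and unwinding, 1 = 31 − 6·5 = 31 − 6·(36 − 1·31) = −6·36 + 7·31 = −6·36 + 7·(67 − 1·36) = 7·67 − 13·36. Thus 36⁻¹ ≡ -13 ≡ 54 (mod 67).
Therefore t ≡ 54·65 = 3510 ≡ 26 (mod 67).
Taking t = 26 gives x = 10 + 36·26 = 946.
Verify: 946 = 26·36 + 10 and 946 = 14·67 + 8. ✓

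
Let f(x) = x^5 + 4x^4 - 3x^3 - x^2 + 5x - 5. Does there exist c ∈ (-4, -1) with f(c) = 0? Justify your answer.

Such a root exists.

f(-4) = 151 and f(-1) = -5, which have opposite signs.
Since f is a polynomial it is continuous on [-4, -1].
By the Intermediate Value Theorem, f takes the value 0 somewhere in the open interval.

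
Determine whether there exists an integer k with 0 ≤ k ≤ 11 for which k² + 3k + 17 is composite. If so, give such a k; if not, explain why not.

At k = 11: 11² + 3·11 + 17 = 171 = 3·57, which is composite.

k = 11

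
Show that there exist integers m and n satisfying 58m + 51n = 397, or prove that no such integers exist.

m = 13, n = -7

Since gcd(58, 51) = 1, every integer is an integer combination of 58 and 51.
Euclidean algorithm: 58 = 1·51 + 7, 51 = 7·7 + 2, 7 = 3·2 + 1, 2 = 2·1 + 0.
Back-substituting, 1 = 7 − 3·2 = 7 − 3·(51 − 7·7) = −3·51 + 22·7 = −3·51 + 22·(58 − 1·51) = 22·58 − 25·51; that is, 58·22 + 51·(-25) = 1.
Times 397: 58·8734 + 51·(-9925) = 397, so (8734, -9925) solves it.
The general solution is m = 8734 + 51k, n = -9925 − 58k; taking k = -171 gives the smaller pair m = 13, n = -7.
Indeed 58·13 + 51·(-7) = 754 − 357 = 397.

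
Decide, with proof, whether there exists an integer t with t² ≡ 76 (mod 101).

t = 51 works: 51² = 2601, and 2601 − 76 = 2525 = 25·101.

t = 51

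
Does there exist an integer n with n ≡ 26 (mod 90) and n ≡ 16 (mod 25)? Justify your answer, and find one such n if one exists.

n = 116

The moduli are not coprime: gcd(90, 25) = 5. Compatibility requires 5 ∣ (16 − 26) = -10, which holds, so solutions exist.
Step through n = 26, 26 + 90, 26 + 2·90, …: the values 26, 116 reduce mod 25 to 1, 16. The value 116 hits 16.
Indeed 116 ≡ 26 (mod 90) and 116 ≡ 16 (mod 25).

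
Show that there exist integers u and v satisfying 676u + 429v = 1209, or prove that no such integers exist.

gcd(676, 429) = 13, and 13 divides 1209, so integer solutions exist.
Dividing through by 13 reduces the equation to 52u + 33v = 93.
Dividing repeatedly: 52 = 1·33 + 19, 33 = 1·19 + 14, 19 = 1·14 + 5, 14 = 2·5 + 4, 5 = 1·4 + 1, 4 = 4·1 + 0.
Back-substituting, 1 = 5 − 1·4 = 5 − (14 − 2·5) = −14 + 3·5 = −14 + 3·(19 − 1·14) = 3·19 − 4·14 = 3·19 − 4·(33 − 1·19) = −4·33 + 7·19 = −4·33 + 7·(52 − 1·33) = 7·52 − 11·33; that is, 52·7 + 33·(-11) = 1.
Scaling by 93 gives the particular solution (u, v) = (651, -1023).
Shifting by a multiple of (33, −52) keeps it a solution: u = 651 − 19·33 = 24, v = -1023 + 19·52 = -35.
Check: 676·24 + 429·(-35) = 16224 − 15015 = 1209. ✓

u = 24, v = -35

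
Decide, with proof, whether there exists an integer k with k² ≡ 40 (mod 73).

73 is prime, so by Euler's criterion 40 is a square mod 73 iff 40^((73−1)/2) = 40^36 ≡ 1 (mod 73).
Repeated squaring mod 73: 40^2 = 1600 ≡ 67; 40^4 ≡ 67² = 4489 ≡ 36; 40^8 ≡ 36² = 1296 ≡ 55; 40^16 ≡ 55² = 3025 ≡ 32; 40^32 ≡ 32² = 1024 ≡ 2.
Since 36 = 32 + 4, 40^36 ≡ 2 · 36; multiplying out mod 73: 2·36 = 72 ≡ 72. Thus 40^36 ≡ 72 ≡ −1 (mod 73).
By Euler's criterion 40 is a quadratic non-residue mod 73: no k satisfies k² ≡ 40 (mod 73).

No, no such integer exists.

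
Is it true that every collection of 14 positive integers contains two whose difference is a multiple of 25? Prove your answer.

Consider the 14 integers 94, 95, …, 107. They lie in distinct residue classes modulo 25, since 14 ≤ 25.
The differences between them range over 1, …, 13, none of which is divisible by 25.

No, the set {94, 95, 96, 97, 98, 99, 100, 101, 102, 103, 104, 105, 106, 107} is a counterexample.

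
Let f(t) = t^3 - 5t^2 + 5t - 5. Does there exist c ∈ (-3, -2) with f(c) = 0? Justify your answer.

No such root exists.

The endpoint values f(-3) = -92 and f(-2) = -43 are both negative. Claim: f(t) < 0 for every t in (-3, -2).
Substitute t = -2 − u, where 0 < u < 1 on the interval. Expanding, f(-2 − u) = -u^3 - 11u^2 - 37u - 43.
The nonzero coefficients here are all negative, so for u > 0 every term is negative (or zero), and the constant term -43 is strictly negative.
Therefore f(t) < 0 throughout (-3, -2), and f has no zero there.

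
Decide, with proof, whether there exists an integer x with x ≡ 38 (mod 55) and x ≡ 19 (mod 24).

The moduli 55 and 24 are coprime, so by the Chinese Remainder Theorem a unique solution modulo 1320 exists.
Write x = 38 + 55t and require 38 + 55t ≡ 19 (mod 24), i.e. 55t ≡ 5 (mod 24).
55 ≡ 7 (mod 24), so this reads 7t ≡ 5 (mod 24). Note 7·7 = 49 ≡ 1 (mod 24) (as 49 − 1 = 2·24), so 7⁻¹ ≡ 7.
Therefore t ≡ 7·5 = 35 ≡ 11 (mod 24).
Taking t = 11 gives x = 38 + 55·11 = 643.
Check: 643 mod 55 = 38, 643 mod 24 = 19. ✓

x = 643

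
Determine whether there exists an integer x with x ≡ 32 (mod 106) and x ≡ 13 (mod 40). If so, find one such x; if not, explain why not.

gcd(106, 40) = 2. If x ≡ 32 (mod 106) and x ≡ 13 (mod 40), then x ≡ 32 (mod 2) and x ≡ 13 (mod 2).
However 32 ≡ 0 and 13 ≡ 1 (mod 2), and 0 ≠ 1.
Therefore no such x exists.

No, no such integer exists.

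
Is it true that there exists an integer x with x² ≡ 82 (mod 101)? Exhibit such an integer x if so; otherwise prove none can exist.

x = 53 works: 53² = 2809, and 2809 − 82 = 2727 = 27·101.

x = 53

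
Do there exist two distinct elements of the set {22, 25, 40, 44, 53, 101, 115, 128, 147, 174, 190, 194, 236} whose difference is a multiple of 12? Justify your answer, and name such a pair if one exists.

22 and 190 are such a pair.

22 mod 12 = 10 and 190 mod 12 = 10, so 190 − 22 = 168 = 14·12.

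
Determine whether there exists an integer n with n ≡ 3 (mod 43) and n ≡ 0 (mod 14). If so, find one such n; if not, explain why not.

gcd(43, 14) = 1, so the Chinese Remainder Theorem guarantees exactly one residue class mod 602 satisfying both.
Write n = 3 + 43t and require 3 + 43t ≡ 0 (mod 14), i.e. 43t ≡ 11 (mod 14).
43 ≡ 1 (mod 14), so this reads 1t ≡ 11 (mod 14). So t ≡ 11 (mod 14).
Taking t = 11 gives n = 3 + 43·11 = 476.
Indeed 476 ≡ 3 (mod 43) and 476 ≡ 0 (mod 14).

n = 476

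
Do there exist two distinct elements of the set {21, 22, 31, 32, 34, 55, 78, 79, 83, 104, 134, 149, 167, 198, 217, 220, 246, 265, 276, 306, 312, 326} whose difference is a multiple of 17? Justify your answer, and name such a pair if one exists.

Yes: 21 and 55.

Reduce each element mod 17: 21↦4, 22↦5, 31↦14, 32↦15, 34↦0, 55↦4, 78↦10, 79↦11, 83↦15, 104↦2, 134↦15, 149↦13, 167↦14, 198↦11, 217↦13, 220↦16, 246↦8, 265↦10, 276↦4, 306↦0, 312↦6, 326↦3. The residue 4 repeats (at 21 and 55), and 55 − 21 = 34 = 2·17.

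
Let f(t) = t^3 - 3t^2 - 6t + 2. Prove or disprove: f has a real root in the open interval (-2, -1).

Yes, f has a root in the interval.

f(-2) = -6 and f(-1) = 4, which have opposite signs.
Since f is a polynomial it is continuous on [-2, -1].
By the Intermediate Value Theorem f must vanish at some point of (-2, -1).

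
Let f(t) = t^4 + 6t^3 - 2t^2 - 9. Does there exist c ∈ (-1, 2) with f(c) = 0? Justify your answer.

Yes, such a c exists.

f(-1) = -16 and f(2) = 47, which have opposite signs.
f is continuous everywhere (it is a polynomial), in particular on [-1, 2].
By the Intermediate Value Theorem, f takes the value 0 somewhere in the open interval.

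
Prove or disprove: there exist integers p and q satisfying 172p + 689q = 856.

p = 21, q = -4

172 and 689 are coprime, so 172p + 689q ranges over all of ℤ.
Dividing repeatedly: 689 = 4·172 + 1, 172 = 172·1 + 0.
Unwinding: 1 = 689 − 4·172, i.e. 172·(-4) + 689·1 = 1.
Times 856: 172·(-3424) + 689·856 = 856, so (-3424, 856) solves it.
Shifting by a multiple of (689, −172) keeps it a solution: p = -3424 + 5·689 = 21, q = 856 − 5·172 = -4.
Check: 172·21 + 689·(-4) = 3612 − 2756 = 856. ✓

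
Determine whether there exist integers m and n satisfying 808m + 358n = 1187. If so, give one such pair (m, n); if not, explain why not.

Both 808 and 358 are divisible by gcd(808, 358) = 2, hence so is any combination 808m + 358n.
However 1187 leaves remainder 1 on division by 2.
Therefore 808m + 358n = 1187 has no solution in integers.

No, no such integers exist.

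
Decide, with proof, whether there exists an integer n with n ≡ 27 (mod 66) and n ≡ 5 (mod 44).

n = 93

Here gcd(66, 44) = 22, and both 27 and 5 leave remainder 5 mod 22, so the system is consistent.
List candidates n ≡ 27 (mod 66): 27, 93. Modulo 44 these are 27, 5; 93 gives 5 as required.
Check: 93 mod 66 = 27, 93 mod 44 = 5. ✓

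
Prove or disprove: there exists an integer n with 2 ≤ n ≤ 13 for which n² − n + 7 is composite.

At n = 2: 2² − 2 + 7 = 9 = 3·3, which is composite.

n = 2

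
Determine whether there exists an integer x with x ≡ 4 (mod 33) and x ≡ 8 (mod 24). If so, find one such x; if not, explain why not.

There is no such integer.

Reduce both congruences modulo 3, which divides 33 and 24: they say x ≡ 4 (mod 3) and x ≡ 8 (mod 3).
These are incompatible: 4 − 8 = -4 is not divisible by 3.
So no integer satisfies both congruences.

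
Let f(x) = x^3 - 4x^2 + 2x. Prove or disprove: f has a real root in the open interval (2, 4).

f(2) = -4 and f(4) = 8, which have opposite signs.
As a polynomial, f is continuous on every closed interval.
By the Intermediate Value Theorem f must vanish at some point of (2, 4).

Such a root exists.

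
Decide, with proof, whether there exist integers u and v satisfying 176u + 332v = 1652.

u = 49, v = -21

Every value of 176u + 332v is a multiple of gcd(176, 332) = 4; since 4 ∣ 1652, solutions exist.
Dividing through by 4 reduces the equation to 44u + 83v = 413.
Dividing repeatedly: 83 = 1·44 + 39, 44 = 1·39 + 5, 39 = 7·5 + 4, 5 = 1·4 + 1, 4 = 4·1 + 0.
Back-substituting, 1 = 5 − 1·4 = 5 − (39 − 7·5) = −39 + 8·5 = −39 + 8·(44 − 1·39) = 8·44 − 9·39 = 8·44 − 9·(83 − 1·44) = −9·83 + 17·44; that is, 44·17 + 83·(-9) = 1.
Times 413: 44·7021 + 83·(-3717) = 413, so (7021, -3717) solves it.
The general solution is u = 7021 + 83k, v = -3717 − 44k; taking k = -84 gives the smaller pair u = 49, v = -21.
Indeed 176·49 + 332·(-21) = 8624 − 6972 = 1652.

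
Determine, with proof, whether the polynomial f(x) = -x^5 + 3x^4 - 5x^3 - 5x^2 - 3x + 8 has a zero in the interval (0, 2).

Yes, f has a root in the interval.

f(0) = 8 and f(2) = -42, which have opposite signs.
As a polynomial, f is continuous on every closed interval.
By the Intermediate Value Theorem, f takes the value 0 somewhere in the open interval.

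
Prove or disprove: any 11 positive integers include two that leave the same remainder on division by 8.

True.

Partition the integers by their residue mod 8; there are 8 classes.
Placing 11 integers into 8 classes, some class receives at least two — say a and b.
So a and b have equal remainders mod 8, which is exactly what was to be shown.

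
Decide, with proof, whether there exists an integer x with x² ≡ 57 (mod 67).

67 is prime, so by Euler's criterion 57 is a square mod 67 iff 57^((67−1)/2) = 57^33 ≡ 1 (mod 67).
Squaring successively (mod 67): 57^2 = 3249 ≡ 33; 57^4 ≡ 33² = 1089 ≡ 17; 57^8 ≡ 17² = 289 ≡ 21; 57^16 ≡ 21² = 441 ≡ 39; 57^32 ≡ 39² = 1521 ≡ 47.
Since 33 = 32 + 1, 57^33 ≡ 47 · 57; multiplying out mod 67: 47·57 = 2679 ≡ 66. Thus 57^33 ≡ 66 ≡ −1 (mod 67).
The value −1 means 57 is a non-residue modulo 67, so x² ≡ 57 (mod 67) is impossible.

There is no such integer.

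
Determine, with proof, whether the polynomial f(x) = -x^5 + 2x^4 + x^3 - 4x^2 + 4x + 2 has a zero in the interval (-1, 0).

Such a root exists.

f(-1) = -4 and f(0) = 2, which have opposite signs.
f is continuous everywhere (it is a polynomial), in particular on [-1, 0].
By the Intermediate Value Theorem f must vanish at some point of (-1, 0).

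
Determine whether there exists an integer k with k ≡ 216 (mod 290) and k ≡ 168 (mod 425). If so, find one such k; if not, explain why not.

No such integer exists.

gcd(290, 425) = 5. If k ≡ 216 (mod 290) and k ≡ 168 (mod 425), then k ≡ 216 (mod 5) and k ≡ 168 (mod 5).
However 216 ≡ 1 and 168 ≡ 3 (mod 5), and 1 ≠ 3.
So no integer satisfies both congruences.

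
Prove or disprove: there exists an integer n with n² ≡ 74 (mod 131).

n = 104

Take n = 104. Then 104² = 10816 = 82·131 + 74, so 104² ≡ 74 (mod 131).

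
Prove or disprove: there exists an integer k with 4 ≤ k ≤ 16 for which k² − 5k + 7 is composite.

At k = 14: 14² − 5·14 + 7 = 133 = 7·19, which is composite.

k = 14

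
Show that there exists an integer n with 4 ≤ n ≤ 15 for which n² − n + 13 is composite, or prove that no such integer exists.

At n = 4: 4² − 4 + 13 = 25 = 5·5, which is composite.

n = 4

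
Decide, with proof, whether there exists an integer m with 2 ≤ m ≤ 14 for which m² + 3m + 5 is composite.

At m = 11: 11² + 3·11 + 5 = 159 = 3·53, which is composite.

m = 11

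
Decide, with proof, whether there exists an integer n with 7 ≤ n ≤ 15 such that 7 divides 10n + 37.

n = 11

Try n = 11: 10·11 + 37 = 147 = 21·7, which is divisible by 7.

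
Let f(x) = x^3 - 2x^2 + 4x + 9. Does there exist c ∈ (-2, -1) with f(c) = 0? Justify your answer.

Yes, such a c exists.

f(-2) = -15 and f(-1) = 2, which have opposite signs.
As a polynomial, f is continuous on every closed interval.
So by the Intermediate Value Theorem there is a c strictly between -2 and -1 with f(c) = 0.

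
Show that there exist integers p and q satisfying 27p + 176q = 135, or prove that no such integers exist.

27 and 176 are coprime, so 27p + 176q ranges over all of ℤ.
Run the Euclidean algorithm on 176 and 27: 176 = 6·27 + 14, 27 = 1·14 + 13, 14 = 1·13 + 1, 13 = 13·1 + 0.
Back-substituting, 1 = 14 − 1·13 = 14 − (27 − 1·14) = −27 + 2·14 = −27 + 2·(176 − 6·27) = 2·176 − 13·27; that is, 27·(-13) + 176·2 = 1.
Multiplying through by 135: p = (-13)·135 = -1755, q = 2·135 = 270 is a solution.
Adding 10·176 to p and subtracting 10·27 from q gives the tidier solution (5, 0).
Indeed 27·5 + 176·0 = 135 + 0 = 135.

p = 5, q = 0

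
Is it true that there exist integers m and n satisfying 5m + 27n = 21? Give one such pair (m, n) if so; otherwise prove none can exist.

m = 15, n = -2

5 and 27 are coprime, so 5m + 27n ranges over all of ℤ.
Run the Euclidean algorithm on 27 and 5: 27 = 5·5 + 2, 5 = 2·2 + 1, 2 = 2·1 + 0.
Unwinding: 1 = 5 − 2·2 = 5 − 2·(27 − 5·5) = −2·27 + 11·5, i.e. 5·11 + 27·(-2) = 1.
Scaling by 21 gives the particular solution (m, n) = (231, -42).
The general solution is m = 231 + 27k, n = -42 − 5k; taking k = -8 gives the smaller pair m = 15, n = -2.
Check: 5·15 + 27·(-2) = 75 − 54 = 21. ✓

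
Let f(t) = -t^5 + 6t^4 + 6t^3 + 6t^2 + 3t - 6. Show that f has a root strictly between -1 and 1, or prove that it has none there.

Yes, f has a root in the interval.

f(-1) = -2 and f(1) = 14, which have opposite signs.
Since f is a polynomial it is continuous on [-1, 1].
By the Intermediate Value Theorem, f takes the value 0 somewhere in the open interval.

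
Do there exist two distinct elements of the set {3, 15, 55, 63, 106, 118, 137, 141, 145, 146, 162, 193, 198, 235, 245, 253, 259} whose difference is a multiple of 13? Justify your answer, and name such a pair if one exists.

The pair (3, 55) works.

Both 3 and 55 leave remainder 3 on division by 13; their difference 52 = 4·13 is a multiple of 13.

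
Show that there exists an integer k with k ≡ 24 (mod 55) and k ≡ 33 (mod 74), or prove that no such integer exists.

k = 1069

gcd(55, 74) = 1, so the Chinese Remainder Theorem guarantees exactly one residue class mod 4070 satisfying both.
Write k = 24 + 55t and require 24 + 55t ≡ 33 (mod 74), i.e. 55t ≡ 9 (mod 74).
Invert 55 mod 74 by the Euclidean algorithm: 74 = 1·55 + 19, 55 = 2·19 + 17, 19 = 1·17 + 2, 17 = 8·2 + 1, 2 = 2·1 + 0; back-substituting, 1 = 17 − 8·2 = 17 − 8·(19 − 1·17) = −8·19 + 9·17 = −8·19 + 9·(55 − 2·19) = 9·55 − 26·19 = 9·55 − 26·(74 − 1·55) = −26·74 + 35·55. Hence 55·35 ≡ 1, so 55⁻¹ ≡ 35 (mod 74).
Therefore t ≡ 35·9 = 315 ≡ 19 (mod 74).
Taking t = 19 gives k = 24 + 55·19 = 1069.
Indeed 1069 ≡ 24 (mod 55) and 1069 ≡ 33 (mod 74).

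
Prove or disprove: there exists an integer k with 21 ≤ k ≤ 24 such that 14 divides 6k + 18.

For k = 21, 22, 23, 24 the values of 6k + 18 modulo 14 are 4, 10, 2, 8 respectively.
Since 0 is absent from this list, 14 ∤ 6k + 18 for every k with 21 ≤ k ≤ 24.

There is no such integer k in that range.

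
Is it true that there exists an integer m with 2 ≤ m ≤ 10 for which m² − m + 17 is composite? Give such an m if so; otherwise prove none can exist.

The values for m = 2, 3, …, 10 are 19, 23, 29, 37, 47, 59, 73, 89, 107, and each of these is prime.
So no value in the range makes the expression composite.

There is no such integer m in that range.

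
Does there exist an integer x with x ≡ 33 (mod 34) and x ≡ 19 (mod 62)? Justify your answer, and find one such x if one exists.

x = 577

Here gcd(34, 62) = 2, and both 33 and 19 leave remainder 1 mod 2, so the system is consistent.
Write x = 33 + 34t. Then 34t ≡ 19 − 33 ≡ 48 (mod 62); dividing through by 2 gives 17t ≡ 24 (mod 31).
Invert 17 mod 31 by the Euclidean algorithm: 31 = 1·17 + 14, 17 = 1·14 + 3, 14 = 4·3 + 2, 3 = 1·2 + 1, 2 = 2·1 + 0; back-substituting, 1 = 3 − 1·2 = 3 − (14 − 4·3) = −14 + 5·3 = −14 + 5·(17 − 1·14) = 5·17 − 6·14 = 5·17 − 6·(31 − 1·17) = −6·31 + 11·17. Hence 17·11 ≡ 1, so 17⁻¹ ≡ 11 (mod 31).
Multiplying by 11: t ≡ 11·24 = 264 ≡ 16 (mod 31).
Then x = 33 + 34·16 = 577.
Indeed 577 ≡ 33 (mod 34) and 577 ≡ 19 (mod 62).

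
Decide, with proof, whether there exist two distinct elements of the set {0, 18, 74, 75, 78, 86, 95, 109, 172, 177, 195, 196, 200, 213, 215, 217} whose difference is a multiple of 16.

Residues mod 16: 0↦0, 18↦2, 74↦10, 75↦11, 78↦14, 86↦6, 95↦15, 109↦13, 172↦12, 177↦1, 195↦3, 196↦4, 200↦8, 213↦5, 215↦7, 217↦9.
All 16 residues are distinct, so no two elements differ by a multiple of 16.

No such pair exists.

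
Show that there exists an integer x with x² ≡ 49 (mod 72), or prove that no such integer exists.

Take x = 47. Then 47² = 2209 = 30·72 + 49, so 47² ≡ 49 (mod 72).

x = 47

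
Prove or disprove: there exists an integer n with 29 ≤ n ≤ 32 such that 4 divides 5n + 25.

n = 31

For n = 29, 30 the values 170, 175 are not multiples of 4. n = 31 works, since 5·31 + 25 = 180 = 45·4.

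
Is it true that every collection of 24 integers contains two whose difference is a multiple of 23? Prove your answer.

There are exactly 23 possible remainders on division by 23.
Since 24 > 23, two of the 24 integers must share a residue class by the pigeonhole principle; call them a and b.
Equal remainders mean a − b ≡ 0 (mod 23), so 23 divides their difference.

Yes.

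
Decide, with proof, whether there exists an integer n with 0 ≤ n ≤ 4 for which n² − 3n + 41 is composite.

n = 1

At n = 1: 1² − 3·1 + 41 = 39 = 3·13, which is composite.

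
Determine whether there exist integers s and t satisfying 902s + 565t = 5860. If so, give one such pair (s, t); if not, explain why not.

Since gcd(902, 565) = 1, every integer is an integer combination of 902 and 565.
Run the Euclidean algorithm on 902 and 565: 902 = 1·565 + 337, 565 = 1·337 + 228, 337 = 1·228 + 109, 228 = 2·109 + 10, 109 = 10·10 + 9, 10 = 1·9 + 1, 9 = 9·1 + 0.
Back-substituting, 1 = 10 − 1·9 = 10 − (109 − 10·10) = −109 + 11·10 = −109 + 11·(228 − 2·109) = 11·228 − 23·109 = 11·228 − 23·(337 − 1·228) = −23·337 + 34·228 = −23·337 + 34·(565 − 1·337) = 34·565 − 57·337 = 34·565 − 57·(902 − 1·565) = −57·902 + 91·565; that is, 902·(-57) + 565·91 = 1.
Multiplying through by 5860: s = (-57)·5860 = -334020, t = 91·5860 = 533260 is a solution.
Adding 592·565 to s and subtracting 592·902 from t gives the tidier solution (460, -724).
Indeed 902·460 + 565·(-724) = 414920 − 409060 = 5860.

s = 460, t = -724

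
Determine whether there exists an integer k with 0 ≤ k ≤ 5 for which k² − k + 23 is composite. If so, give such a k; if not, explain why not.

k = 4

At k = 4: 4² − 4 + 23 = 35 = 5·7, which is composite.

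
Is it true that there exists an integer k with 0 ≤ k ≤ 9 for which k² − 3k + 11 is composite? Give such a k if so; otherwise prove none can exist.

k = 8

At k = 8: 8² − 3·8 + 11 = 51 = 3·17, which is composite.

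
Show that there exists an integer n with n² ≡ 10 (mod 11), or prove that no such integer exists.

There is no such integer.

Computing n² mod 11 for n = 0, 1, …, 5 (enough, by the symmetry n ↦ 11 − n) gives 0, 1, 4, 9, 5, 3.
The set of squares mod 11 is therefore {0, 1, 3, 4, 5, 9}, which does not contain 10.
Hence no integer n has n² ≡ 10 (mod 11).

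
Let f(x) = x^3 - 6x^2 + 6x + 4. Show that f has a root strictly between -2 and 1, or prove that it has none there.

Yes, f has a root in the interval.

f(-2) = -40 and f(1) = 5, which have opposite signs.
As a polynomial, f is continuous on every closed interval.
By the Intermediate Value Theorem f must vanish at some point of (-2, 1).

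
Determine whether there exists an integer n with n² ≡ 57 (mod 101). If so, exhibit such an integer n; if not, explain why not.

Apply Euler's criterion with the prime 101: 57 is a quadratic residue iff 57^50 ≡ 1 (mod 101), and a non-residue iff it is ≡ −1.
Repeated squaring mod 101: 57^2 = 3249 ≡ 17; 57^4 ≡ 17² = 289 ≡ 87; 57^8 ≡ 87² = 7569 ≡ 95; 57^16 ≡ 95² = 9025 ≡ 36; 57^32 ≡ 36² = 1296 ≡ 84.
Since 50 = 32 + 16 + 2, 57^50 ≡ 84 · 36 · 17; multiplying out mod 101: 84·36 = 3024 ≡ 95, then 95·17 = 1615 ≡ 100. Thus 57^50 ≡ 100 ≡ −1 (mod 101).
By Euler's criterion 57 is a quadratic non-residue mod 101: no n satisfies n² ≡ 57 (mod 101).

No such integer exists.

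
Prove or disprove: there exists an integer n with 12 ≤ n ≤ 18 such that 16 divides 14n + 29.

No such integer n in that range exists.

For n = 12, 13, …, 18 the values of 14n + 29 modulo 16 are 5, 3, 1, 15, 13, 11, 9 respectively.
None is 0, so 16 never divides 14n + 29 on this range.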